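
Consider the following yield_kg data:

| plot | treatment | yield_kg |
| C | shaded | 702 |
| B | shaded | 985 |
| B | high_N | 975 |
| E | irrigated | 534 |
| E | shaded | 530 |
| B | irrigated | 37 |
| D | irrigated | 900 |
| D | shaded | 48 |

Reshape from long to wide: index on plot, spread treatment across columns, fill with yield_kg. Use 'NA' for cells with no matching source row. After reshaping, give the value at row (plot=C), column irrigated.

No long-format row has plot=C and treatment=irrigated, so the cell is NA.

NA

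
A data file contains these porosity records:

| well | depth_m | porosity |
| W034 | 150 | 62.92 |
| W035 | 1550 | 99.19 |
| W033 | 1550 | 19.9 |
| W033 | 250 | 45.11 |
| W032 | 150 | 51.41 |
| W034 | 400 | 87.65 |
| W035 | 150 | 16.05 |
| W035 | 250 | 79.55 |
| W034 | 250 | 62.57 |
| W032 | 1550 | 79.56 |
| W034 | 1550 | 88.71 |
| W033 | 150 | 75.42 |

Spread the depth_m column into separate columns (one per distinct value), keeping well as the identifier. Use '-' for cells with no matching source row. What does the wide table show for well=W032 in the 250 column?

-

No long-format row has well=W032 and depth_m=250, so the cell is -.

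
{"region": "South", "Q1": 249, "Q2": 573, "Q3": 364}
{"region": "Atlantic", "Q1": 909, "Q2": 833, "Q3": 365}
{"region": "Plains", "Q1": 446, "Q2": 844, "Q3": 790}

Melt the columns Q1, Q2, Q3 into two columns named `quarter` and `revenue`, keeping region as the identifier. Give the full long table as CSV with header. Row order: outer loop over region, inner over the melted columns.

Each (region, column) pair becomes one row: 3 × 3 = 9 rows.
For example, (South, Q1) → revenue=249.

region,quarter,revenue
South,Q1,249
South,Q2,573
South,Q3,364
Atlantic,Q1,909
Atlantic,Q2,833
Atlantic,Q3,365
Plains,Q1,446
Plains,Q2,844
Plains,Q3,790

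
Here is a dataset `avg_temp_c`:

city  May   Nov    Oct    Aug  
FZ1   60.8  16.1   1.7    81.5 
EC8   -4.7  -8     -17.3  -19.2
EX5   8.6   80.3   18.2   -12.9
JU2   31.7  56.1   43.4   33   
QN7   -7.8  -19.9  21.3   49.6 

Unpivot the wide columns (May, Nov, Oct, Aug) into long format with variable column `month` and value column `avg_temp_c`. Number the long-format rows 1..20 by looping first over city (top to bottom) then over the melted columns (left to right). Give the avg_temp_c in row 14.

56.1

20 rows total (5 × 4). Row 14: index ⌊(14-1)/4⌋ = 3 into city → JU2; (14-1) mod 4 = 1 into the melted columns → Nov.
So row 14 is (JU2, Nov, 56.1); avg_temp_c = 56.1.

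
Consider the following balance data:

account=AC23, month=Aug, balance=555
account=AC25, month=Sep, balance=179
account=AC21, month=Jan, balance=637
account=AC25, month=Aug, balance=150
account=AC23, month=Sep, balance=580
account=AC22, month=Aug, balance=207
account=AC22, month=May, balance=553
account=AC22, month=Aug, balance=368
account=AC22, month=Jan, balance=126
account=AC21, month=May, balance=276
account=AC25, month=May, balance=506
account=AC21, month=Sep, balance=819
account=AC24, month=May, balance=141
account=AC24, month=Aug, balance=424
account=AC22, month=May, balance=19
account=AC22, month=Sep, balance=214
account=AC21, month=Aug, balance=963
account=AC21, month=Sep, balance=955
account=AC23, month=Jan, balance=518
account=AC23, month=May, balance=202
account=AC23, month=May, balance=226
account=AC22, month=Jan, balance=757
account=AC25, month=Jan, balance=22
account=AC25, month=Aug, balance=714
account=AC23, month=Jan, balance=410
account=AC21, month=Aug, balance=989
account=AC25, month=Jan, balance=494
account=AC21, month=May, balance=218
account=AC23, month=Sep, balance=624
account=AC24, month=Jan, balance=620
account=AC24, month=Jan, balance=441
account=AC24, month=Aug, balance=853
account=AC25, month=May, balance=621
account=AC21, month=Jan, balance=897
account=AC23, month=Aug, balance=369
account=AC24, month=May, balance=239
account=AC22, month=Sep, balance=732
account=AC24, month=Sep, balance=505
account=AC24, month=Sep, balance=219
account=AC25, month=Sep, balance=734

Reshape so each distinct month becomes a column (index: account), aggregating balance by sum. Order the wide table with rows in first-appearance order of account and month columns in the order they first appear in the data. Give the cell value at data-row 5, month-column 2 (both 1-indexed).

With rows in first-appearance order of account, row 5 is account=AC24. month columns in first-appearance order: Aug, Sep, Jan, May; column 2 is Sep.
Long rows with account=AC24, month=Sep: 505 + 219 = 724.

724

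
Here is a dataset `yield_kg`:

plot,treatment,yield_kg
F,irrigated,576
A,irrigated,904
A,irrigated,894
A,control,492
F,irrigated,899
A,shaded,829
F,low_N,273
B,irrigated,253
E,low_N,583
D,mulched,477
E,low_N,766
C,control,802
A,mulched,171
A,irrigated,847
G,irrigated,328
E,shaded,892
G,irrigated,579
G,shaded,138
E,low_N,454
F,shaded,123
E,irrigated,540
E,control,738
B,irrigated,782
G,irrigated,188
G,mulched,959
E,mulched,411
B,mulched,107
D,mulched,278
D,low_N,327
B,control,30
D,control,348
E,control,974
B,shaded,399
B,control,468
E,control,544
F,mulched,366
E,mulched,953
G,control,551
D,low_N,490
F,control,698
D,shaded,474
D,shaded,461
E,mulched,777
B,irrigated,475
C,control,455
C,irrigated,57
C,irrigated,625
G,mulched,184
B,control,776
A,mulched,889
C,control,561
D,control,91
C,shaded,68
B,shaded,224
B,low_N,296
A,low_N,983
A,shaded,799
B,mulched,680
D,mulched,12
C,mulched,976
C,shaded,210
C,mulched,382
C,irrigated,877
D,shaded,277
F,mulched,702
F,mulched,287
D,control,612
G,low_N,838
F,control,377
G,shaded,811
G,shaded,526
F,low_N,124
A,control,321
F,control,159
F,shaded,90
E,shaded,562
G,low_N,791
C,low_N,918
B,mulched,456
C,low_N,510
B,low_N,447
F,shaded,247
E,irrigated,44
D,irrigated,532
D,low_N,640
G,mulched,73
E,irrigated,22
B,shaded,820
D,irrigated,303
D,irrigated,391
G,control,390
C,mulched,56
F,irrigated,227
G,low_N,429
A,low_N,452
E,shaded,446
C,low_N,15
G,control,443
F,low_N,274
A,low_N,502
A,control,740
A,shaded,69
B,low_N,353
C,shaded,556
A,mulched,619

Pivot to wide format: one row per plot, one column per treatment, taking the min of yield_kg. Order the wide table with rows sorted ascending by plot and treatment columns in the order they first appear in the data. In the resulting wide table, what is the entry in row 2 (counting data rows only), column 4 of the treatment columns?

296

With rows sorted ascending by plot, row 2 is plot=B. treatment columns in first-appearance order: irrigated, control, shaded, low_N, mulched; column 4 is low_N.
Long rows with plot=B, treatment=low_N: min(296, 447, 353) = 296.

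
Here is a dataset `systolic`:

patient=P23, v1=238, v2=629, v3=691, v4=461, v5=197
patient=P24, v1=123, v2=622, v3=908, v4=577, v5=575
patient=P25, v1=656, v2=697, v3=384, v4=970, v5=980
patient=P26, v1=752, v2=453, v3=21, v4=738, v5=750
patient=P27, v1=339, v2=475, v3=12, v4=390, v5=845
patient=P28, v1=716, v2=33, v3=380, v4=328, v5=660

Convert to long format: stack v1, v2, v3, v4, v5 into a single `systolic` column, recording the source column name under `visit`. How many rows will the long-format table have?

6 patient values × 5 melted columns = 30 rows.

30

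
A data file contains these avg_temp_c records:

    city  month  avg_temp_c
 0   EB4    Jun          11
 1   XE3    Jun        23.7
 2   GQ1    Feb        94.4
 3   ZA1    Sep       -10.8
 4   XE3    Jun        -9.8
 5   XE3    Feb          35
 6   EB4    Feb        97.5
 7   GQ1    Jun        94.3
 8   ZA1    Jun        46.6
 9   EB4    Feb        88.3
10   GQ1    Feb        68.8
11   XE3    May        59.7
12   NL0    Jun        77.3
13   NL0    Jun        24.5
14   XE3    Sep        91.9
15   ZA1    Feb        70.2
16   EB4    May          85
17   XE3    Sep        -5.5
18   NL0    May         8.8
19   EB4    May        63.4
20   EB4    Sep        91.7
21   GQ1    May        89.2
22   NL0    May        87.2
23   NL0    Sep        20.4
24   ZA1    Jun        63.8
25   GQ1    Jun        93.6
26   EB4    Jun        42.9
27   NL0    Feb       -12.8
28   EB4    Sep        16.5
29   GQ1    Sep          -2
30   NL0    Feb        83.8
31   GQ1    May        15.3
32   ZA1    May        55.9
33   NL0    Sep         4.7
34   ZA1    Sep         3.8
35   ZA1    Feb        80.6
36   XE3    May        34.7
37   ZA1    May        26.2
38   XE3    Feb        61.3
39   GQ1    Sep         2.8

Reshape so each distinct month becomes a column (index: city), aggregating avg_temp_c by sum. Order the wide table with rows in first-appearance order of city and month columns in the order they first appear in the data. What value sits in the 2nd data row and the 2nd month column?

96.3

With rows in first-appearance order of city, row 2 is city=XE3. month columns in first-appearance order: Jun, Feb, Sep, May; column 2 is Feb.
Long rows with city=XE3, month=Feb: 35 + 61.3 = 96.3.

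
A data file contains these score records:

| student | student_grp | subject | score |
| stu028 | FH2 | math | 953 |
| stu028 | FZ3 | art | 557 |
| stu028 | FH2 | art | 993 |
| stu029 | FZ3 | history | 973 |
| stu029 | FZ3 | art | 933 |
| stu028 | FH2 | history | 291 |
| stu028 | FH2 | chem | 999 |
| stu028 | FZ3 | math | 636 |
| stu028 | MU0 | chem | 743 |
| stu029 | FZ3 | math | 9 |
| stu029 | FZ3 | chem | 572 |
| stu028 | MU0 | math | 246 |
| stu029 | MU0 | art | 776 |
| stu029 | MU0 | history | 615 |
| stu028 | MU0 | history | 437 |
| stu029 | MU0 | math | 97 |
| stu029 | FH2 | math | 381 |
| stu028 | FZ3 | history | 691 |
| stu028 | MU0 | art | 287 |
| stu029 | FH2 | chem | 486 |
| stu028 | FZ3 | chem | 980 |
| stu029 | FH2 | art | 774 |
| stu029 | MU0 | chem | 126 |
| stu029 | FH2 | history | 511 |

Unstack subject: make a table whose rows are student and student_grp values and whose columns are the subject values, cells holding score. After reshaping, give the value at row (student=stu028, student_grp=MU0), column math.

246

Wide layout: rows indexed by student and student_grp, columns are the 4 distinct subject values (math, art, history, chem).
Cell (student=stu028, student_grp=MU0, subject=math) draws from the long row where student=stu028, student_grp=MU0 and subject=math, which has score=246.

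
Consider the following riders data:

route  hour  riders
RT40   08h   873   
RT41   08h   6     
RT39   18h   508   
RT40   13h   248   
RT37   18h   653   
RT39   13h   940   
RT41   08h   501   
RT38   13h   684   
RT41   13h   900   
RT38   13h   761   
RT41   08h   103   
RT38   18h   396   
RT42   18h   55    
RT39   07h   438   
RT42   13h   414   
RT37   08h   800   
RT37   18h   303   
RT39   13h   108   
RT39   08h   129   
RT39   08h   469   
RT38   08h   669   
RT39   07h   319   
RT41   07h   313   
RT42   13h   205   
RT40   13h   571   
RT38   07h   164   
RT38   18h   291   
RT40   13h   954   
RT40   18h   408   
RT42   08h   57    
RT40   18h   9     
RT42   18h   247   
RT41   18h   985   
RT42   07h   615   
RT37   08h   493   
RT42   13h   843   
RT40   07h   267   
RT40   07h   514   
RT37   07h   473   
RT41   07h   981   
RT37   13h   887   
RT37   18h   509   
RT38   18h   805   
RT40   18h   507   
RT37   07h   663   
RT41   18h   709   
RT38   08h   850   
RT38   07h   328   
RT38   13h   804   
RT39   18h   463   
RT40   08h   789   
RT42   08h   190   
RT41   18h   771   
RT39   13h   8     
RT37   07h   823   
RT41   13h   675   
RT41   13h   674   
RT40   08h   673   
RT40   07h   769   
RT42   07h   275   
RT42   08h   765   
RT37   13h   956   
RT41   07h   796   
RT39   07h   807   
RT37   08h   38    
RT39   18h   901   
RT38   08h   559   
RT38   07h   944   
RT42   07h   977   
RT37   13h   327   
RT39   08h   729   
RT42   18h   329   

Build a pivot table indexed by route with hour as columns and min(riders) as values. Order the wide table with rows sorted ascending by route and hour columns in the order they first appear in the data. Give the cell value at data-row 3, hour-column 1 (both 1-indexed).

With rows sorted ascending by route, row 3 is route=RT39. hour columns in first-appearance order: 08h, 18h, 13h, 07h; column 1 is 08h.
Long rows with route=RT39, hour=08h: min(129, 469, 729) = 129.

129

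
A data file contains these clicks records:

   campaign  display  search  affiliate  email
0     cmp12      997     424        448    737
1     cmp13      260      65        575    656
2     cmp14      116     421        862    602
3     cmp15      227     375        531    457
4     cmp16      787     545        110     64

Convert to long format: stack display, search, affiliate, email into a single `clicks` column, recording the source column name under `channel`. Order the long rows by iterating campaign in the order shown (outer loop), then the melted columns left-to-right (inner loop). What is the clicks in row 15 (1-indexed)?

531

20 rows total (5 × 4). Row 15: index ⌊(15-1)/4⌋ = 3 into campaign → cmp15; (15-1) mod 4 = 2 into the melted columns → affiliate.
So row 15 is (cmp15, affiliate, 531); clicks = 531.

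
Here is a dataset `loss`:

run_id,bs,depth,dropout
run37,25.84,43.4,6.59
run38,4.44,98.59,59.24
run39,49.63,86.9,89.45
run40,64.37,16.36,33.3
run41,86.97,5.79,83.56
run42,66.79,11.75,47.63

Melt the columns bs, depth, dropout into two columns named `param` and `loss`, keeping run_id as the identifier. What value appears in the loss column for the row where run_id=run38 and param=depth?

98.59

Unpivoting turns each (run_id, wide-column) pair into one long row.
The wide cell at row run38, column depth holds 98.59, so the long row (run38, depth) has loss=98.59.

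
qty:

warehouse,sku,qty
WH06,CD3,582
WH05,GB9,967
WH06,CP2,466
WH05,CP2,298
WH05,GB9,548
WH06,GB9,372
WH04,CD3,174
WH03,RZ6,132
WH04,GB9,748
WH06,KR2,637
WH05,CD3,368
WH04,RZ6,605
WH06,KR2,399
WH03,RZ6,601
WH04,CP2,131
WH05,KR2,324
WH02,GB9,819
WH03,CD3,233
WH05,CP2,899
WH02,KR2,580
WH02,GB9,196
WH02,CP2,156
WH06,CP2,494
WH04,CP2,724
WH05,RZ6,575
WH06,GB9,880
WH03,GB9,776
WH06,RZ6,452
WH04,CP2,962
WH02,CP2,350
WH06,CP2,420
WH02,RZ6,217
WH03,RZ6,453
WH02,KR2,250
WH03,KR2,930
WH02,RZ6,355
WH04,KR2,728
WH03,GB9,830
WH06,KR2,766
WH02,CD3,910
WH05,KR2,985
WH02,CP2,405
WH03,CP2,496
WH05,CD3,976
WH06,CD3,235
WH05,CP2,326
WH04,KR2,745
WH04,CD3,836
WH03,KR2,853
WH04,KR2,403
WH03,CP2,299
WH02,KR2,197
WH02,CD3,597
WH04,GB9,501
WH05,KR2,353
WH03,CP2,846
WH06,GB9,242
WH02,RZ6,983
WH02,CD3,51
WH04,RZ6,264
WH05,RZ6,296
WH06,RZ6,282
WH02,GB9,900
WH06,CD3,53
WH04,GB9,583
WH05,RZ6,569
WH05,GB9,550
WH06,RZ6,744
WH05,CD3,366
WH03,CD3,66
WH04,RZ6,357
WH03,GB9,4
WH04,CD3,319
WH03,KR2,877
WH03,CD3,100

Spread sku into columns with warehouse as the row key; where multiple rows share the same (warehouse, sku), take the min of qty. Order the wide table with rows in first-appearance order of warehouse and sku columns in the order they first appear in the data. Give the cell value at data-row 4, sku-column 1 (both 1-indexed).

66

With rows in first-appearance order of warehouse, row 4 is warehouse=WH03. sku columns in first-appearance order: CD3, GB9, CP2, RZ6, KR2; column 1 is CD3.
Long rows with warehouse=WH03, sku=CD3: min(233, 66, 100) = 66.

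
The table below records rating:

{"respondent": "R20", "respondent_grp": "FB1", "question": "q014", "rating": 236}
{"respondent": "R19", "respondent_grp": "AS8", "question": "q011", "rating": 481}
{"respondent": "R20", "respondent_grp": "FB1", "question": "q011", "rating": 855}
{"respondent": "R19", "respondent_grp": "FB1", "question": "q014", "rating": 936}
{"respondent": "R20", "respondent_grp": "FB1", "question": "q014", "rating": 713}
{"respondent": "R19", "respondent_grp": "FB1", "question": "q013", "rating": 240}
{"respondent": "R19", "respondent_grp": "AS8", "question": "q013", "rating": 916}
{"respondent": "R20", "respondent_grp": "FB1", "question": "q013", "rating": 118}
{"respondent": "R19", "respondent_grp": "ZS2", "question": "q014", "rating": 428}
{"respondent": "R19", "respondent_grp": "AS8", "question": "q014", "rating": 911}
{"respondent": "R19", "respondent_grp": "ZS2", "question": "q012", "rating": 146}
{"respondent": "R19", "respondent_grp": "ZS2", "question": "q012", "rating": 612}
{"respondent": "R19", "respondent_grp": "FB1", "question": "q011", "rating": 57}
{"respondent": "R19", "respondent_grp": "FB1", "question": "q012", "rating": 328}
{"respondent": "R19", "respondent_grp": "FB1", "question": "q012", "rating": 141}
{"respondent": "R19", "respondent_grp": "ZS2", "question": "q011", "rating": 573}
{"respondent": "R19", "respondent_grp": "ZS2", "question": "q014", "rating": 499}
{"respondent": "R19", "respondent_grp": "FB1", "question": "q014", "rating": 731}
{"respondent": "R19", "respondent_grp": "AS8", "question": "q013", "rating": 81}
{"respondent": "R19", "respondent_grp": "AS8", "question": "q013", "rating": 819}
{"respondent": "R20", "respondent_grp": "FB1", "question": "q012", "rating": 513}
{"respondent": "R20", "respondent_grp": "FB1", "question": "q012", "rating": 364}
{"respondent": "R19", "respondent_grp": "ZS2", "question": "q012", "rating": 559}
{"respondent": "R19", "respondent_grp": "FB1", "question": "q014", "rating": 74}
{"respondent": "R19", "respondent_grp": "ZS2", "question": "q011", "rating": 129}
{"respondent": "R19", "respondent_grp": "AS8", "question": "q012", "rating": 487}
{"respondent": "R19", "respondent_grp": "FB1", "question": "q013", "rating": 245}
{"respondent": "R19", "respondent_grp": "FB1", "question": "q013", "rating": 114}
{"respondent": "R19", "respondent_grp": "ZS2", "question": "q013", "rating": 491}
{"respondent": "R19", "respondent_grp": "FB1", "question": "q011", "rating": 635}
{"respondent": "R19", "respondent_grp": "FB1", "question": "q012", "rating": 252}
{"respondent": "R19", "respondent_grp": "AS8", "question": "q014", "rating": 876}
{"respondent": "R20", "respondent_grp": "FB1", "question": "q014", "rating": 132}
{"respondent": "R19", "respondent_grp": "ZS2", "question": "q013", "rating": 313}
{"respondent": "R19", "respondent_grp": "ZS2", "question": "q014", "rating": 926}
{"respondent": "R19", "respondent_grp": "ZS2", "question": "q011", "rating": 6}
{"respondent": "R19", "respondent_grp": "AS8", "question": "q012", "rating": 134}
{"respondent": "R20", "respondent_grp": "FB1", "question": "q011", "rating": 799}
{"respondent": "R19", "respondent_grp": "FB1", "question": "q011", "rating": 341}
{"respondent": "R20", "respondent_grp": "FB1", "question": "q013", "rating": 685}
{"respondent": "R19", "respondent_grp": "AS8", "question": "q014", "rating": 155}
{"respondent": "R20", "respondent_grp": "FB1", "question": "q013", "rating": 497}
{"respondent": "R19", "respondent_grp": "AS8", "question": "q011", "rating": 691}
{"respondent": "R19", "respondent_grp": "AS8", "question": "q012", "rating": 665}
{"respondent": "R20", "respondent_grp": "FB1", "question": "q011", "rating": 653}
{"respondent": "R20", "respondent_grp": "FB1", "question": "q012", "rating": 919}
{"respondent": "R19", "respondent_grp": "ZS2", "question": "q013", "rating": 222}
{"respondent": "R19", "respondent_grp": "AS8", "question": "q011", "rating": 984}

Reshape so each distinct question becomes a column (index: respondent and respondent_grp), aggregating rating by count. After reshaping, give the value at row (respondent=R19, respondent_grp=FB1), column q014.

3

Rows with respondent=R19, respondent_grp=FB1 and question=q014: rating values are 936, 731, 74.
3 rows match — count = 3.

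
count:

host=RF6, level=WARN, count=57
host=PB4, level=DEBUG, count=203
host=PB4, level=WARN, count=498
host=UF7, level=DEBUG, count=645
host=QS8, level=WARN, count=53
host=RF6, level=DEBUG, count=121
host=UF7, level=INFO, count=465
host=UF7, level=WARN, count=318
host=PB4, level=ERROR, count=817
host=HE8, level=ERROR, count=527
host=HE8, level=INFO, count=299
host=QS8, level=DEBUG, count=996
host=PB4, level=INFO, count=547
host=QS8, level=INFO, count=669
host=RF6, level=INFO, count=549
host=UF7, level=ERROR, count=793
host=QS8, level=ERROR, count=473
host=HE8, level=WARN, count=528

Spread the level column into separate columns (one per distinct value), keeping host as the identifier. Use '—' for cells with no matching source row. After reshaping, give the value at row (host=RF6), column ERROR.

No long-format row has host=RF6 and level=ERROR, so the cell is —.

—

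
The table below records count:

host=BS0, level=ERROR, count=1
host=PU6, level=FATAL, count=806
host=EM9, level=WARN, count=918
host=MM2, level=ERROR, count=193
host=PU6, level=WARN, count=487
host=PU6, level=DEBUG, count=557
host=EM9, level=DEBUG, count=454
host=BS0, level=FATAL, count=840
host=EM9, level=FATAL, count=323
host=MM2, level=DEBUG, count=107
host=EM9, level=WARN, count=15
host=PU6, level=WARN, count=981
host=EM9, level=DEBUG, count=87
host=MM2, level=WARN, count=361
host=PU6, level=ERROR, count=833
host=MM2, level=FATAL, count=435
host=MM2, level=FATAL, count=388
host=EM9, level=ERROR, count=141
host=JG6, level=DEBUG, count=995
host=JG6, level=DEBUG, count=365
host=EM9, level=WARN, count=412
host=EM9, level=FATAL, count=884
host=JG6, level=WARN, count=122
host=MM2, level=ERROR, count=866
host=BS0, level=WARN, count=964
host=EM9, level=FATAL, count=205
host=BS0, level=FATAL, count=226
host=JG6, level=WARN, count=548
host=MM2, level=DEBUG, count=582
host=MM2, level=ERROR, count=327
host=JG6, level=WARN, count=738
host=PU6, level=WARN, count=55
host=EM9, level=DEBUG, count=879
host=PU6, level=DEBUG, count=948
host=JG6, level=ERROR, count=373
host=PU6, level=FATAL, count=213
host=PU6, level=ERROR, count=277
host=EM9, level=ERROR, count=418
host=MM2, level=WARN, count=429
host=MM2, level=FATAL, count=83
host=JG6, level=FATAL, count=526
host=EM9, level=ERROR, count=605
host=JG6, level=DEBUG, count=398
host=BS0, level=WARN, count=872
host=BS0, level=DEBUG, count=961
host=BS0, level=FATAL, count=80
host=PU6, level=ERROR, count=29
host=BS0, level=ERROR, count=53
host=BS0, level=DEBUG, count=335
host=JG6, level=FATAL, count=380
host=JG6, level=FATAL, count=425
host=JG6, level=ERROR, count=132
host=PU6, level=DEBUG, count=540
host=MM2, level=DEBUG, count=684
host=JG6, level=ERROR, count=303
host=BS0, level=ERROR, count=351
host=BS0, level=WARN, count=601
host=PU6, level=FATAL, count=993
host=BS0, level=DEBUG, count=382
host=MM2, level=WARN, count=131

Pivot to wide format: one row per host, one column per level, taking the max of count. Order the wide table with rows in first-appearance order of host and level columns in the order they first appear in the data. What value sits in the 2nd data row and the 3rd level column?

With rows in first-appearance order of host, row 2 is host=PU6. level columns in first-appearance order: ERROR, FATAL, WARN, DEBUG; column 3 is WARN.
Long rows with host=PU6, level=WARN: max(487, 981, 55) = 981.

981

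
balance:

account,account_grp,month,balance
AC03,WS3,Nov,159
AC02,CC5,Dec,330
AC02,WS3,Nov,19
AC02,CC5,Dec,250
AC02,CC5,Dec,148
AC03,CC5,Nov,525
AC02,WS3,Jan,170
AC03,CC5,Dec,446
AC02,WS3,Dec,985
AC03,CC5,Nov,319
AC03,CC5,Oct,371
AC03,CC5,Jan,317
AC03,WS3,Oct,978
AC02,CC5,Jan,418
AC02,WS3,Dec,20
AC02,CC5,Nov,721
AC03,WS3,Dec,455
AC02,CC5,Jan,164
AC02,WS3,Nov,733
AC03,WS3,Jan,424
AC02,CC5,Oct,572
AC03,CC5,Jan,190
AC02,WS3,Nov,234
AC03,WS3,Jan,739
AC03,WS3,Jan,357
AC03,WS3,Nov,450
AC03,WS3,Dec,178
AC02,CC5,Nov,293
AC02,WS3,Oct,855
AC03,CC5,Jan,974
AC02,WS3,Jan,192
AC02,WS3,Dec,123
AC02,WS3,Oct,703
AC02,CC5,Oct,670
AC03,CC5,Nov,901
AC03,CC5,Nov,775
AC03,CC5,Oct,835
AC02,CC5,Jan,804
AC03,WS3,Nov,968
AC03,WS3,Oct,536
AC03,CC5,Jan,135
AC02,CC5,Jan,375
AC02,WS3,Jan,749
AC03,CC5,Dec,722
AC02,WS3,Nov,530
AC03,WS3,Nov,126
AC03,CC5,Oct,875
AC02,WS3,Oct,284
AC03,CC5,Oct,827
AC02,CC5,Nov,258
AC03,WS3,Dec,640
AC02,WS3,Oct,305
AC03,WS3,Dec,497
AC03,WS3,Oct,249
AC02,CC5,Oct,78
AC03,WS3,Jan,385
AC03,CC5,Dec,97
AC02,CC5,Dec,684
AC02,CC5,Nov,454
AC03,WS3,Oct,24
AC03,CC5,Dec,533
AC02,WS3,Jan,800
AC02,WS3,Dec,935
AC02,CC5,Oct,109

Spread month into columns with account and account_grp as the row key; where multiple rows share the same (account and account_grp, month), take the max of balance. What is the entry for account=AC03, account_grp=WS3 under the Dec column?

Rows with account=AC03, account_grp=WS3 and month=Dec: balance values are 455, 178, 640, 497.
max(455, 178, 640, 497) = 640.

640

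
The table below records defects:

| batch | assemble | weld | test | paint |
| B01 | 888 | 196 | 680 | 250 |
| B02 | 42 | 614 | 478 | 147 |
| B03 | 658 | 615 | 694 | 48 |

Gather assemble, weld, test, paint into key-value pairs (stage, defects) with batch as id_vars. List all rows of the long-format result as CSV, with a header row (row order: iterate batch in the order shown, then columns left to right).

batch,stage,defects
B01,assemble,888
B01,weld,196
B01,test,680
B01,paint,250
B02,assemble,42
B02,weld,614
B02,test,478
B02,paint,147
B03,assemble,658
B03,weld,615
B03,test,694
B03,paint,48

Each (batch, column) pair becomes one row: 3 × 4 = 12 rows.
For example, (B01, assemble) → defects=888.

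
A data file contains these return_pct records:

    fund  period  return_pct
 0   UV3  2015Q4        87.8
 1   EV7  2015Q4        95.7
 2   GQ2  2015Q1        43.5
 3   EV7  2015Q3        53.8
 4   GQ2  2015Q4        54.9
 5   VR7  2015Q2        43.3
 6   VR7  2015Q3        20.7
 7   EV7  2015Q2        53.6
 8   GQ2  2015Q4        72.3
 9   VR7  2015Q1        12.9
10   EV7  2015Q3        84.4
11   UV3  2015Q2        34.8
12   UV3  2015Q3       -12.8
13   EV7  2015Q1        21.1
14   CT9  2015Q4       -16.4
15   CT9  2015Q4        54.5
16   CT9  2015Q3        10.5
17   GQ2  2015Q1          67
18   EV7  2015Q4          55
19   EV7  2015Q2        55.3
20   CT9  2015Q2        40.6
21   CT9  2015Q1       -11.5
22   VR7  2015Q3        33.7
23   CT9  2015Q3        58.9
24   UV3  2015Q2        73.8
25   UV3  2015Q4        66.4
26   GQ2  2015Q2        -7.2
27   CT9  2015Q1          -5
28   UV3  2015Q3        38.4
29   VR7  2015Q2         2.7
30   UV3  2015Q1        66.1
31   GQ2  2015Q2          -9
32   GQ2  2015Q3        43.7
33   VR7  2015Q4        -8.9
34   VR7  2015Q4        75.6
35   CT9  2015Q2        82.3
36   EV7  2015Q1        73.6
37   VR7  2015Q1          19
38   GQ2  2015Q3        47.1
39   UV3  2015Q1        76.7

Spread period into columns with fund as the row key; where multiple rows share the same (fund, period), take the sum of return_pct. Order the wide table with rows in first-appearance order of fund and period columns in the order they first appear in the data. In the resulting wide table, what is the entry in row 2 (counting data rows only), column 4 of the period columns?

With rows in first-appearance order of fund, row 2 is fund=EV7. period columns in first-appearance order: 2015Q4, 2015Q1, 2015Q3, 2015Q2; column 4 is 2015Q2.
Long rows with fund=EV7, period=2015Q2: 53.6 + 55.3 = 108.9.

108.9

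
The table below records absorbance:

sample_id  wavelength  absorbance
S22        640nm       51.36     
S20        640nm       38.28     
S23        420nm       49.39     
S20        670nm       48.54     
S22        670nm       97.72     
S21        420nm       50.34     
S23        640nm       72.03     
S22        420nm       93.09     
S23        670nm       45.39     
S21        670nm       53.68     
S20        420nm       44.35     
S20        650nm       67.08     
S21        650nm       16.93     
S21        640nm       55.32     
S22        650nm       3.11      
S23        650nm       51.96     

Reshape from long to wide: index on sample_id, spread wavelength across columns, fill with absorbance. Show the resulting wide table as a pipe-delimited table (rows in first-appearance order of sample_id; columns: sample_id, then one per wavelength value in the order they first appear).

| sample_id | 640nm | 420nm | 670nm | 650nm |
| S22 | 51.36 | 93.09 | 97.72 | 3.11 |
| S20 | 38.28 | 44.35 | 48.54 | 67.08 |
| S23 | 72.03 | 49.39 | 45.39 | 51.96 |
| S21 | 55.32 | 50.34 | 53.68 | 16.93 |

Columns: sample_id plus the 4 distinct wavelength values (640nm, 420nm, 670nm, 650nm).
For example, row S22 column 640nm takes absorbance=51.36 from the long row (S22, 640nm).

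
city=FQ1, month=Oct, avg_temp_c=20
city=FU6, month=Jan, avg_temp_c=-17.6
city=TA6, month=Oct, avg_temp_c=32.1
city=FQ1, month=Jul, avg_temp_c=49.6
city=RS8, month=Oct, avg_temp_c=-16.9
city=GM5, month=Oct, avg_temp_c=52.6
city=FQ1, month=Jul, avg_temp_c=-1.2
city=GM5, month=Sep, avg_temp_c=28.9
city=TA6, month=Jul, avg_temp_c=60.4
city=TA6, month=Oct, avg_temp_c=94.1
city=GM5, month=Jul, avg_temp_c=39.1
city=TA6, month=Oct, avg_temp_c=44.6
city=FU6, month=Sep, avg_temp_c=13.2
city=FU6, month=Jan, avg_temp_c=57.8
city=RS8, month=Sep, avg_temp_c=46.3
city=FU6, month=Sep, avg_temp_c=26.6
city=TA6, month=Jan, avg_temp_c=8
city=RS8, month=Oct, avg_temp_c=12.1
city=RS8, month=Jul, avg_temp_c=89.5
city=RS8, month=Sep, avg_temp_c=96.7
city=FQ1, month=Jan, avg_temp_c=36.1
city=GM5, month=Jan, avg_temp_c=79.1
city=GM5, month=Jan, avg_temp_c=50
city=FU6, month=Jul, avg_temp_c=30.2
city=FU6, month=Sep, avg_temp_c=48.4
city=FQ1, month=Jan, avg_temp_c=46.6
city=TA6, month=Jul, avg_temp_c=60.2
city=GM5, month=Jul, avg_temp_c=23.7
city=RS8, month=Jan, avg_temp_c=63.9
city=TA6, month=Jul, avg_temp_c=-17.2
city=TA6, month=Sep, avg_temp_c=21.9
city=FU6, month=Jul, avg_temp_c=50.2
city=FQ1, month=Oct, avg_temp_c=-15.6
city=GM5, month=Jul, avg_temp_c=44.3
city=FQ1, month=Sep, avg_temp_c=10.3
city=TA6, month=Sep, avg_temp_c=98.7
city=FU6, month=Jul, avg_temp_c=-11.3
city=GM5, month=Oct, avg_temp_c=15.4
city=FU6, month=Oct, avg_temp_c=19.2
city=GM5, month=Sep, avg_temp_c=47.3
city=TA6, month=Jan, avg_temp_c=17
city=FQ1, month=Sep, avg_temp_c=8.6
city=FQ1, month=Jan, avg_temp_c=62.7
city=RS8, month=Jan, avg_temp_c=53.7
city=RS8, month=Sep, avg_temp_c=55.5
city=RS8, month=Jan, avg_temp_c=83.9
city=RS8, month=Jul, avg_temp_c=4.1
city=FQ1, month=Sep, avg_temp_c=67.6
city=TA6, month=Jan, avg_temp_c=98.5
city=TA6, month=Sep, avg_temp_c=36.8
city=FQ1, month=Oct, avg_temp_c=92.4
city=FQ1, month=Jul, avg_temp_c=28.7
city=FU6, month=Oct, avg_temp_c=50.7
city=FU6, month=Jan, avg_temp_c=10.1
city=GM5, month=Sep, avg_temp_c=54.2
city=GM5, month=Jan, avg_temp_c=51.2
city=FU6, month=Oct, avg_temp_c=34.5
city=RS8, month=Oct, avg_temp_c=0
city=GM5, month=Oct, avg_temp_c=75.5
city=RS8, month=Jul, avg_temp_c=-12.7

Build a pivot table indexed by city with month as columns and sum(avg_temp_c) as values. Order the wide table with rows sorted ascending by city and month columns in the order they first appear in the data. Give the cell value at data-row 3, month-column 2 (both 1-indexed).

180.3

With rows sorted ascending by city, row 3 is city=GM5. month columns in first-appearance order: Oct, Jan, Jul, Sep; column 2 is Jan.
Long rows with city=GM5, month=Jan: 79.1 + 50 + 51.2 = 180.3.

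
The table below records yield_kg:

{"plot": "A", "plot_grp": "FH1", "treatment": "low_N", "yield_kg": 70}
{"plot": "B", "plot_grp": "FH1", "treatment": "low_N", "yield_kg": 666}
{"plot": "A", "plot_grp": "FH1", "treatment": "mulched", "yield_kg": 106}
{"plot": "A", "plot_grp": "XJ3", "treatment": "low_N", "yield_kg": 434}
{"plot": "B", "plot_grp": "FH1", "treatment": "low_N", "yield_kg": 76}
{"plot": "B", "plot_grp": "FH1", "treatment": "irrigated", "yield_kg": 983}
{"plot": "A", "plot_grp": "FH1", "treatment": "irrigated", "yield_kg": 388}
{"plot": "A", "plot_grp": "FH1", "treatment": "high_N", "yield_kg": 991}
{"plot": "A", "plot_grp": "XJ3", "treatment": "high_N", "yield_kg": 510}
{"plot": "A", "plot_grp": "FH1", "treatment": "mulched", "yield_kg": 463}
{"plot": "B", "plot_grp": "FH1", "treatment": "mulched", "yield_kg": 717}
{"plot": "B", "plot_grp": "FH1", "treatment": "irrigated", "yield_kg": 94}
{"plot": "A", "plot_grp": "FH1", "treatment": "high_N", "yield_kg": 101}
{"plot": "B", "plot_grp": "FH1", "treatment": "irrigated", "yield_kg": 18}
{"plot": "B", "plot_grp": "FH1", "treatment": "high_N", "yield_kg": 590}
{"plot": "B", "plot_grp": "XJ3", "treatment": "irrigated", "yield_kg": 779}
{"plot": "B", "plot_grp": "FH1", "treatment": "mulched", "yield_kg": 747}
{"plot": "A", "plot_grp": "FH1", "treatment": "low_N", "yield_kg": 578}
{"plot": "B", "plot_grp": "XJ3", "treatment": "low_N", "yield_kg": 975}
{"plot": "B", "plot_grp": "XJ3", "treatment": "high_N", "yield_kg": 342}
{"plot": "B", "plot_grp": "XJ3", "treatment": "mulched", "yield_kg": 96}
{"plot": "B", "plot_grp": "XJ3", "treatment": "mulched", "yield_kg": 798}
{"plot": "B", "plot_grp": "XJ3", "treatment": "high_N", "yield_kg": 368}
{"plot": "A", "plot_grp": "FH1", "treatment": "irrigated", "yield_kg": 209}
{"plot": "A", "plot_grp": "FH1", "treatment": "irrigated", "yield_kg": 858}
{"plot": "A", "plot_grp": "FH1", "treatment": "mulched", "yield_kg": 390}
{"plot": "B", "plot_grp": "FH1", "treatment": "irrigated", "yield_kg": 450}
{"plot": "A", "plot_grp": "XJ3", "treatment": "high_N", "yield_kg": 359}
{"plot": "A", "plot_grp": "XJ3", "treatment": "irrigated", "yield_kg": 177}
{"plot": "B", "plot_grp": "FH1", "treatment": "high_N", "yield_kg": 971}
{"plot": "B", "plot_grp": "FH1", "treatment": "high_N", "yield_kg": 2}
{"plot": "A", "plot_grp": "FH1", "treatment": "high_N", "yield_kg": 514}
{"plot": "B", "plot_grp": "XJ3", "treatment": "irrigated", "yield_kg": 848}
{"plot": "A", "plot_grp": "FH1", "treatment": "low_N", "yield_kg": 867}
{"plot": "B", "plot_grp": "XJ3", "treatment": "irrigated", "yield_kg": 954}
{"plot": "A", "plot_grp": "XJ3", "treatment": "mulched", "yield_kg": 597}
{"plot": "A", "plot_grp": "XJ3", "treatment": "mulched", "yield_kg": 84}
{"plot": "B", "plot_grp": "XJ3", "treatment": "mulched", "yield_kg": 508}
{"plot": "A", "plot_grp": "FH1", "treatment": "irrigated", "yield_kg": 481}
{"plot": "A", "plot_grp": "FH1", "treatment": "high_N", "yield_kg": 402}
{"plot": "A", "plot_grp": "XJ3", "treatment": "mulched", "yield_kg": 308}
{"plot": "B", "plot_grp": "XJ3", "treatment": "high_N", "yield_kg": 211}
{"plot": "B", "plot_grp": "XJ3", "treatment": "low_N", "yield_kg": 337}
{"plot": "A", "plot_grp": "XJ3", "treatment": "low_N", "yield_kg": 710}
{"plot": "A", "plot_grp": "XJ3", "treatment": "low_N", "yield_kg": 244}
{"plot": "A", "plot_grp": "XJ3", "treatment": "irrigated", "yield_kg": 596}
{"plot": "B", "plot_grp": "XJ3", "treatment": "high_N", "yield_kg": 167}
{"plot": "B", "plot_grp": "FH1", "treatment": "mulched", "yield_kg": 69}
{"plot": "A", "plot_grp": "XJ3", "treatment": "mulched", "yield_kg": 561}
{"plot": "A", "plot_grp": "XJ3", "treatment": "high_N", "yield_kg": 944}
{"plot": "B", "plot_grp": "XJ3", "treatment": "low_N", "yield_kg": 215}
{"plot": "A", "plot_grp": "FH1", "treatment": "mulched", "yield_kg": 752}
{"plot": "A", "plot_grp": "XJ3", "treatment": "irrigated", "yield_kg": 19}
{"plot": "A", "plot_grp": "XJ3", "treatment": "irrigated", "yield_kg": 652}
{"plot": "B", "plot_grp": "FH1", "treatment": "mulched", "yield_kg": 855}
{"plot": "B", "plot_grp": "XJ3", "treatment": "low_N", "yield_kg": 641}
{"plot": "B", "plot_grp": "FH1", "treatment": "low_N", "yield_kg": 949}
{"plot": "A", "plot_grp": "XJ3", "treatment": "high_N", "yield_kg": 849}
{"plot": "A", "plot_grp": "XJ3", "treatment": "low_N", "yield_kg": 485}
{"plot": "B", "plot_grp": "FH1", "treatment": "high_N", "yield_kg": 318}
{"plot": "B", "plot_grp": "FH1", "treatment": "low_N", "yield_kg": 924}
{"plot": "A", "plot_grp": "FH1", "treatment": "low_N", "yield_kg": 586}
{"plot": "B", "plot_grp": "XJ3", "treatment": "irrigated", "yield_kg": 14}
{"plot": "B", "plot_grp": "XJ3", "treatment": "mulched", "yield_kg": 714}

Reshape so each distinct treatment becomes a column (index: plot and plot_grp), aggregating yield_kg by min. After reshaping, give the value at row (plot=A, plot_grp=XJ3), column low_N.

244

Rows with plot=A, plot_grp=XJ3 and treatment=low_N: yield_kg values are 434, 710, 244, 485.
min(434, 710, 244, 485) = 244.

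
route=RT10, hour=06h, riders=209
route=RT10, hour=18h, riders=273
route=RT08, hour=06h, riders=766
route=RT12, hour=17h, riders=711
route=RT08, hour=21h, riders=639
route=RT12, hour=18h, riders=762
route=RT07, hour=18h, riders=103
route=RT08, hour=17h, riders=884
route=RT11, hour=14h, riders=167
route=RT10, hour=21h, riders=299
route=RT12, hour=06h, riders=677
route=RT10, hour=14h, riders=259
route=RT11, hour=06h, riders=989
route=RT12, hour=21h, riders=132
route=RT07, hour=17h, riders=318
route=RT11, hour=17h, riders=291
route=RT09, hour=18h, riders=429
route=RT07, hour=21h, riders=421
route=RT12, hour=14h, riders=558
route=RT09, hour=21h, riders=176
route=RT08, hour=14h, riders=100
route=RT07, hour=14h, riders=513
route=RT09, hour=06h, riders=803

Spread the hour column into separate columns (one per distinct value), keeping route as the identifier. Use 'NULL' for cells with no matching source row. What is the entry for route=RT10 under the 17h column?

NULL

No long-format row has route=RT10 and hour=17h, so the cell is NULL.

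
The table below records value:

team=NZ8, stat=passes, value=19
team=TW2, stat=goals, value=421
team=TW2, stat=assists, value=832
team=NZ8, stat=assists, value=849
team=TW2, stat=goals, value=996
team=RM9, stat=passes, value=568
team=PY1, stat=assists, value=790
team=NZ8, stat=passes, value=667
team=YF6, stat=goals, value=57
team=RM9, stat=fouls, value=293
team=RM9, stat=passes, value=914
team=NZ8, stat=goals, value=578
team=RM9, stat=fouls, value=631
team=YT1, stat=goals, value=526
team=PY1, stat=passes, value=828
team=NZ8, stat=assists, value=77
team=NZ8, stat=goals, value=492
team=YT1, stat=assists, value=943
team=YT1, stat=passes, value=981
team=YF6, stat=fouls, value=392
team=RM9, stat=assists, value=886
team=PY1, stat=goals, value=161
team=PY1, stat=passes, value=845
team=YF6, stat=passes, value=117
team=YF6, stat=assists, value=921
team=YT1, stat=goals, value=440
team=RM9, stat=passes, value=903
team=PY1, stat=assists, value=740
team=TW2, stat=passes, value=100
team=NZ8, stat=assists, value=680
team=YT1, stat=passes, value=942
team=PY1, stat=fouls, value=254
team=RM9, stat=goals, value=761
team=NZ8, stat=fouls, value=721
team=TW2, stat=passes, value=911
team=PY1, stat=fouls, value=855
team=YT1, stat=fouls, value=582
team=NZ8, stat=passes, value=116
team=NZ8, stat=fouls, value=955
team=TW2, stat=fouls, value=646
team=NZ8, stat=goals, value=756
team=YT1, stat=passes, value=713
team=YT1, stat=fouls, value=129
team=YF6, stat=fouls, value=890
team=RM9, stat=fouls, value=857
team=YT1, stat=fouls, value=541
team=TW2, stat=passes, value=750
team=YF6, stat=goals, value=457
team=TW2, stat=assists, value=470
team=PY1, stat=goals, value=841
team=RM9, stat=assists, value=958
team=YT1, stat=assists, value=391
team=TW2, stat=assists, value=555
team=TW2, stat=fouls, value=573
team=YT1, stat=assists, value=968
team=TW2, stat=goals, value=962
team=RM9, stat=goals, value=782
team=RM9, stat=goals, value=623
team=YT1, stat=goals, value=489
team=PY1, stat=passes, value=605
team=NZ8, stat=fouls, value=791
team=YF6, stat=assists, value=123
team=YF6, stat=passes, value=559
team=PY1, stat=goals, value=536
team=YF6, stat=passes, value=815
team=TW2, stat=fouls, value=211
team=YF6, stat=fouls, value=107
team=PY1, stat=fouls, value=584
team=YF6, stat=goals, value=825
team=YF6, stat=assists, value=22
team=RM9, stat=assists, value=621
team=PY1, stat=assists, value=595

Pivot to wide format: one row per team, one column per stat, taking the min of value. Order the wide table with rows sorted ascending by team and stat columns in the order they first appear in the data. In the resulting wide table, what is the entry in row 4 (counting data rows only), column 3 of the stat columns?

470

With rows sorted ascending by team, row 4 is team=TW2. stat columns in first-appearance order: passes, goals, assists, fouls; column 3 is assists.
Long rows with team=TW2, stat=assists: min(832, 470, 555) = 470.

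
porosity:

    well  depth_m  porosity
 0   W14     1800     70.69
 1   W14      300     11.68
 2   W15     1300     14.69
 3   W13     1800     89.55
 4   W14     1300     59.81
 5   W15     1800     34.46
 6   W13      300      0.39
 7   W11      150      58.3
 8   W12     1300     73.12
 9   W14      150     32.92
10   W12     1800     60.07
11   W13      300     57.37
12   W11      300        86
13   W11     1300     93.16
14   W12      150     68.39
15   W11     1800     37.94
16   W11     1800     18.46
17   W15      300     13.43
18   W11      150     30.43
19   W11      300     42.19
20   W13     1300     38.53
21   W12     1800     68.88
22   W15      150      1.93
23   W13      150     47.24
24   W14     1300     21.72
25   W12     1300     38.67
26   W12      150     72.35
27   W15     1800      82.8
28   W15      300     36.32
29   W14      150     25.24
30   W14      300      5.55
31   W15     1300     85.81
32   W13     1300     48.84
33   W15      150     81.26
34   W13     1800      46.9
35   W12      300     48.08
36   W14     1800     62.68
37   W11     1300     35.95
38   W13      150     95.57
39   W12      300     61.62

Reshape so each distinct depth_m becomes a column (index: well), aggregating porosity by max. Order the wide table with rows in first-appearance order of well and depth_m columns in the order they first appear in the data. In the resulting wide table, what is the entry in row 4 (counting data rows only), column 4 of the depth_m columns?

58.3

With rows in first-appearance order of well, row 4 is well=W11. depth_m columns in first-appearance order: 1800, 300, 1300, 150; column 4 is 150.
Long rows with well=W11, depth_m=150: max(58.3, 30.43) = 58.3.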